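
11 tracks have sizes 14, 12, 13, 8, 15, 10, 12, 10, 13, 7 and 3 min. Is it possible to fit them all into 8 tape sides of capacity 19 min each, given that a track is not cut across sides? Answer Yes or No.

A valid assignment using 8 tape sides:
  side 1: 15 + 3 = 18
  side 2: 14 = 14
  side 3: 13 = 13
  side 4: 13 = 13
  side 5: 12 + 7 = 19
  side 6: 12 = 12
  side 7: 10 + 8 = 18
  side 8: 10 = 10
Every load is within 19 min, so 8 tape sides suffice.

Yes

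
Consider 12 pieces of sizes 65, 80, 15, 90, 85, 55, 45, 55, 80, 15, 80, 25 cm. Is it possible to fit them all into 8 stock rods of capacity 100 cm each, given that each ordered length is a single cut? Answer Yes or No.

Yes

A valid assignment using 8 stock rods:
  stock rod 1: 90 = 90
  stock rod 2: 85 + 15 = 100
  stock rod 3: 80 + 15 = 95
  stock rod 4: 80 = 80
  stock rod 5: 80 = 80
  stock rod 6: 65 + 25 = 90
  stock rod 7: 55 + 45 = 100
  stock rod 8: 55 = 55
Every load is within 100 cm, so 8 stock rods suffice.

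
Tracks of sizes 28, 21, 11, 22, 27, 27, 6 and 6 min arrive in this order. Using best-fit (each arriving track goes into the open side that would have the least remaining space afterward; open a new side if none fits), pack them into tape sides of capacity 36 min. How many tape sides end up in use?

  28 → side 1 (new)  [load 28/36]
  21 → side 2 (new)  [load 21/36]
  11 → side 2  [load 32/36]
  22 → side 3 (new)  [load 22/36]
  27 → side 4 (new)  [load 27/36]
  27 → side 5 (new)  [load 27/36]
  6 → side 1  [load 34/36]
  6 → side 4  [load 33/36]
5 tape sides opened.

5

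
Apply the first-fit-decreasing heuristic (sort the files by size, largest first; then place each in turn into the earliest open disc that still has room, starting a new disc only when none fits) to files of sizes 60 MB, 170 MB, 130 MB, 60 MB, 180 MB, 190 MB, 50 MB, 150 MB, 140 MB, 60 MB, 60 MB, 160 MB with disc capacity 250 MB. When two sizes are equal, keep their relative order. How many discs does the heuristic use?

Sorted descending: 190, 180, 170, 160, 150, 140, 130, 60, 60, 60, 60, 50.
  190 → disc 1 (new)  [load 190/250]
  180 → disc 2 (new)  [load 180/250]
  170 → disc 3 (new)  [load 170/250]
  160 → disc 4 (new)  [load 160/250]
  150 → disc 5 (new)  [load 150/250]
  140 → disc 6 (new)  [load 140/250]
  130 → disc 7 (new)  [load 130/250]
  60 → disc 1  [load 250/250]
  60 → disc 2  [load 240/250]
  60 → disc 3  [load 230/250]
  60 → disc 4  [load 220/250]
  50 → disc 5  [load 200/250]
7 discs opened.

7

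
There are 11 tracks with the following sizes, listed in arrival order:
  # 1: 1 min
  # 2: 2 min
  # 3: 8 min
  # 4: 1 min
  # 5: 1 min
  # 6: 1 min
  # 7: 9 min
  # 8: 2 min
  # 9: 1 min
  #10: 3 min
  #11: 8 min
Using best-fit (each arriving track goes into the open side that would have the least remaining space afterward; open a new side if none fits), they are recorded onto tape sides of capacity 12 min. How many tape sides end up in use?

  1 → side 1 (new)  [load 1/12]
  2 → side 1  [load 3/12]
  8 → side 1  [load 11/12]
  1 → side 1  [load 12/12]
  1 → side 2 (new)  [load 1/12]
  1 → side 2  [load 2/12]
  9 → side 2  [load 11/12]
  2 → side 3 (new)  [load 2/12]
  1 → side 2  [load 12/12]
  3 → side 3  [load 5/12]
  8 → side 4 (new)  [load 8/12]
4 tape sides opened.

4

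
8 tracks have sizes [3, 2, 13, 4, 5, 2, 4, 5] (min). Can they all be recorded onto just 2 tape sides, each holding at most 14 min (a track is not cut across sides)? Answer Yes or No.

Total = 38 min; ⌈38/14⌉ = 3.
At least 3 tape sides are required, but only 2 are allowed.

No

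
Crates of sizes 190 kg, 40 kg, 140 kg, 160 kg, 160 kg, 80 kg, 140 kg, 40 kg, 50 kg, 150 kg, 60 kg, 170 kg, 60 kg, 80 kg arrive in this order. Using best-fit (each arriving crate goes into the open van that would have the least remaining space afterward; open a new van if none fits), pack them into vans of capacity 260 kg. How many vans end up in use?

  190 → van 1 (new)  [load 190/260]
  40 → van 1  [load 230/260]
  140 → van 2 (new)  [load 140/260]
  160 → van 3 (new)  [load 160/260]
  160 → van 4 (new)  [load 160/260]
  80 → van 3  [load 240/260]
  140 → van 5 (new)  [load 140/260]
  40 → van 4  [load 200/260]
  50 → van 4  [load 250/260]
  150 → van 6 (new)  [load 150/260]
  60 → van 6  [load 210/260]
  170 → van 7 (new)  [load 170/260]
  60 → van 7  [load 230/260]
  80 → van 2  [load 220/260]
7 vans opened.

7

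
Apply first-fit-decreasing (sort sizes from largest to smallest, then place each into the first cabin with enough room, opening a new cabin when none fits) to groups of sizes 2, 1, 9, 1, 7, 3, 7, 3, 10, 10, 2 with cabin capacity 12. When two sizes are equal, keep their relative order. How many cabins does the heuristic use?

Sorted descending: 10, 10, 9, 7, 7, 3, 3, 2, 2, 1, 1.
  10 → cabin 1 (new)  [load 10/12]
  10 → cabin 2 (new)  [load 10/12]
  9 → cabin 3 (new)  [load 9/12]
  7 → cabin 4 (new)  [load 7/12]
  7 → cabin 5 (new)  [load 7/12]
  3 → cabin 3  [load 12/12]
  3 → cabin 4  [load 10/12]
  2 → cabin 1  [load 12/12]
  2 → cabin 2  [load 12/12]
  1 → cabin 4  [load 11/12]
  1 → cabin 4  [load 12/12]
5 cabins opened.

5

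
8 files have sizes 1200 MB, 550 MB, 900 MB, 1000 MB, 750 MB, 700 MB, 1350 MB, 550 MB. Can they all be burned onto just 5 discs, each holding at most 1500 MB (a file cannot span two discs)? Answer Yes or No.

No

Total = 7000 MB; ⌈7000/1500⌉ = 5.
The bound of 5 does not rule out 5, but exhaustive search shows no assignment into 5 discs of capacity 1500 MB exists — the minimum is 6.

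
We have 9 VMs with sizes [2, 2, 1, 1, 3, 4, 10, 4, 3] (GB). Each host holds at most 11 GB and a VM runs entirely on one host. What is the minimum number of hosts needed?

Total = 10 + 4 + 4 + 3 + 3 + 2 + 2 + 1 + 1 = 30 GB.
Lower bound: ⌈30/11⌉ = 3 hosts.
A packing using 3 hosts:
  host 1: 10 + 1 = 11
  host 2: 4 + 4 + 3 = 11
  host 3: 3 + 2 + 2 + 1 = 8
This matches the lower bound, so 3 is optimal.

3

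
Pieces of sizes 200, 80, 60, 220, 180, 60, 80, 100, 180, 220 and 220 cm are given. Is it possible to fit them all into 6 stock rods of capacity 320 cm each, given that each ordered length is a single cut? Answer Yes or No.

A valid assignment using 6 stock rods:
  stock rod 1: 220 + 100 = 320
  stock rod 2: 220 + 80 = 300
  stock rod 3: 220 + 80 = 300
  stock rod 4: 200 + 60 + 60 = 320
  stock rod 5: 180 = 180
  stock rod 6: 180 = 180
Every load is within 320 cm, so 6 stock rods suffice.

Yes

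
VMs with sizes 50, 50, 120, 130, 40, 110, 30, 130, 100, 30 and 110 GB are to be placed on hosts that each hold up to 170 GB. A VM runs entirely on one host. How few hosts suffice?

Total = 130 + 130 + 120 + 110 + 110 + 100 + 50 + 50 + 40 + 30 + 30 = 900 GB.
Lower bound: ⌈900/170⌉ = 6 hosts.
A packing using 6 hosts:
  host 1: 130 + 40 = 170
  host 2: 130 + 30 = 160
  host 3: 120 + 50 = 170
  host 4: 110 + 50 = 160
  host 5: 110 + 30 = 140
  host 6: 100 = 100
This matches the lower bound, so 6 is optimal.

6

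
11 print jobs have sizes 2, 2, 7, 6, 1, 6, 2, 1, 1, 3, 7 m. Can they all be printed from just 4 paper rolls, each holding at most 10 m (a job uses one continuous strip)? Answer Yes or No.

A valid assignment using 4 paper rolls:
  roll 1: 7 + 3 = 10
  roll 2: 7 + 2 + 1 = 10
  roll 3: 6 + 2 + 2 = 10
  roll 4: 6 + 1 + 1 = 8
Every load is within 10 m, so 4 paper rolls suffice.

Yes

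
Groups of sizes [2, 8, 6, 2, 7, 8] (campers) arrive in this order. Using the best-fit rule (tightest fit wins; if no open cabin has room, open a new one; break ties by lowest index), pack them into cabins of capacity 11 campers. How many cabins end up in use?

  2 → cabin 1 (new)  [load 2/11]
  8 → cabin 1  [load 10/11]
  6 → cabin 2 (new)  [load 6/11]
  2 → cabin 2  [load 8/11]
  7 → cabin 3 (new)  [load 7/11]
  8 → cabin 4 (new)  [load 8/11]
4 cabins opened.

4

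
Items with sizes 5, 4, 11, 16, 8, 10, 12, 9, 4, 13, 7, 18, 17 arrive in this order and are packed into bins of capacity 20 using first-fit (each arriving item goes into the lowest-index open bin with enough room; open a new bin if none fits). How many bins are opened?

8

  5 → bin 1 (new)  [load 5/20]
  4 → bin 1  [load 9/20]
  11 → bin 1  [load 20/20]
  16 → bin 2 (new)  [load 16/20]
  8 → bin 3 (new)  [load 8/20]
  10 → bin 3  [load 18/20]
  12 → bin 4 (new)  [load 12/20]
  9 → bin 5 (new)  [load 9/20]
  4 → bin 2  [load 20/20]
  13 → bin 6 (new)  [load 13/20]
  7 → bin 4  [load 19/20]
  18 → bin 7 (new)  [load 18/20]
  17 → bin 8 (new)  [load 17/20]
8 bins opened.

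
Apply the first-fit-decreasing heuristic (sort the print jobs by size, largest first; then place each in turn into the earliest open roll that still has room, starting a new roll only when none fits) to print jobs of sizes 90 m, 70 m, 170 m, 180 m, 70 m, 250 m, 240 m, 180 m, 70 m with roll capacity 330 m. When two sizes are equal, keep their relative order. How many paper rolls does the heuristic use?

Sorted descending: 250, 240, 180, 180, 170, 90, 70, 70, 70.
  250 → roll 1 (new)  [load 250/330]
  240 → roll 2 (new)  [load 240/330]
  180 → roll 3 (new)  [load 180/330]
  180 → roll 4 (new)  [load 180/330]
  170 → roll 5 (new)  [load 170/330]
  90 → roll 2  [load 330/330]
  70 → roll 1  [load 320/330]
  70 → roll 3  [load 250/330]
  70 → roll 3  [load 320/330]
5 paper rolls opened.

5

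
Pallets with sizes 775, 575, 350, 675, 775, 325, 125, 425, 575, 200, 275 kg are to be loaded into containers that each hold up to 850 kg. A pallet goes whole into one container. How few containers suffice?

Total = 775 + 775 + 675 + 575 + 575 + 425 + 350 + 325 + 275 + 200 + 125 = 5075 kg.
Lower bound: ⌈5075/850⌉ = 6 containers.
A packing using 7 containers:
  container 1: 775 = 775
  container 2: 775 = 775
  container 3: 675 + 125 = 800
  container 4: 575 + 275 = 850
  container 5: 575 + 200 = 775
  container 6: 425 + 350 = 775
  container 7: 325 = 325
No arrangement into 6 containers stays within capacity, so 7 is optimal.

7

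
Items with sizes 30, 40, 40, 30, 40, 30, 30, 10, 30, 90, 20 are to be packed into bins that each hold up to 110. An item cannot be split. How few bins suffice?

Total = 90 + 40 + 40 + 40 + 30 + 30 + 30 + 30 + 30 + 20 + 10 = 390.
Lower bound: ⌈390/110⌉ = 4 bins.
A packing using 4 bins:
  bin 1: 90 + 20 = 110
  bin 2: 40 + 40 + 30 = 110
  bin 3: 40 + 30 + 30 + 10 = 110
  bin 4: 30 + 30 = 60
This matches the lower bound, so 4 is optimal.

4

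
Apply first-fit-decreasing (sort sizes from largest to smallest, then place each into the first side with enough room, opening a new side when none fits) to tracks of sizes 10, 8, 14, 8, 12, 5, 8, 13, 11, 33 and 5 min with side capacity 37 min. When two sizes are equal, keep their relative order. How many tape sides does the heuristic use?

4

Sorted descending: 33, 14, 13, 12, 11, 10, 8, 8, 8, 5, 5.
  33 → side 1 (new)  [load 33/37]
  14 → side 2 (new)  [load 14/37]
  13 → side 2  [load 27/37]
  12 → side 3 (new)  [load 12/37]
  11 → side 3  [load 23/37]
  10 → side 2  [load 37/37]
  8 → side 3  [load 31/37]
  8 → side 4 (new)  [load 8/37]
  8 → side 4  [load 16/37]
  5 → side 3  [load 36/37]
  5 → side 4  [load 21/37]
4 tape sides opened.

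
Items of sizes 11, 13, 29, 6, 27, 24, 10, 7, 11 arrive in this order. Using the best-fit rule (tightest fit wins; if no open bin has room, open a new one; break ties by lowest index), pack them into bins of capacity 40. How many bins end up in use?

  11 → bin 1 (new)  [load 11/40]
  13 → bin 1  [load 24/40]
  29 → bin 2 (new)  [load 29/40]
  6 → bin 2  [load 35/40]
  27 → bin 3 (new)  [load 27/40]
  24 → bin 4 (new)  [load 24/40]
  10 → bin 3  [load 37/40]
  7 → bin 1  [load 31/40]
  11 → bin 4  [load 35/40]
4 bins opened.

4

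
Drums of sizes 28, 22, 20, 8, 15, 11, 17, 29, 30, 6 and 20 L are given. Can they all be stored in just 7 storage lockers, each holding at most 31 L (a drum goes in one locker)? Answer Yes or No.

No

Total = 206 L; ⌈206/31⌉ = 7.
The bound of 7 does not rule out 7, but exhaustive search shows no assignment into 7 storage lockers of capacity 31 L exists — the minimum is 8.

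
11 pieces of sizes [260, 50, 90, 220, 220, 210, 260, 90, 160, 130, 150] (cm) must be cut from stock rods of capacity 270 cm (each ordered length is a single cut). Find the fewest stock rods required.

Total = 260 + 260 + 220 + 220 + 210 + 160 + 150 + 130 + 90 + 90 + 50 = 1840 cm.
Lower bound: ⌈1840/270⌉ = 7 stock rods.
A packing using 8 stock rods:
  stock rod 1: 260 = 260
  stock rod 2: 260 = 260
  stock rod 3: 220 + 50 = 270
  stock rod 4: 220 = 220
  stock rod 5: 210 = 210
  stock rod 6: 160 + 90 = 250
  stock rod 7: 150 + 90 = 240
  stock rod 8: 130 = 130
No arrangement into 7 stock rods stays within capacity, so 8 is optimal.

8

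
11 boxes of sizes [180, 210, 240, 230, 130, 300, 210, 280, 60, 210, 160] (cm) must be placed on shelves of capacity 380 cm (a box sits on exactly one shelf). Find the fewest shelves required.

Total = 300 + 280 + 240 + 230 + 210 + 210 + 210 + 180 + 160 + 130 + 60 = 2210 cm.
Lower bound: ⌈2210/380⌉ = 6 shelves.
Also, 7 boxes each exceed 190 cm, and no two of those can share a shelf, so at least 7 shelves are needed.
A packing using 8 shelves:
  shelf 1: 300 + 60 = 360
  shelf 2: 280 = 280
  shelf 3: 240 + 130 = 370
  shelf 4: 230 = 230
  shelf 5: 210 + 160 = 370
  shelf 6: 210 = 210
  shelf 7: 210 = 210
  shelf 8: 180 = 180
No arrangement into 7 shelves stays within capacity, so 8 is optimal.

8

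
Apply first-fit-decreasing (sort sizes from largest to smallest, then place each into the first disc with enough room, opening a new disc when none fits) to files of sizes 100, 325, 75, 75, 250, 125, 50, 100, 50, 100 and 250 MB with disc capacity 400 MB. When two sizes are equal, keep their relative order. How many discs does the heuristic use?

4

Sorted descending: 325, 250, 250, 125, 100, 100, 100, 75, 75, 50, 50.
  325 → disc 1 (new)  [load 325/400]
  250 → disc 2 (new)  [load 250/400]
  250 → disc 3 (new)  [load 250/400]
  125 → disc 2  [load 375/400]
  100 → disc 3  [load 350/400]
  100 → disc 4 (new)  [load 100/400]
  100 → disc 4  [load 200/400]
  75 → disc 1  [load 400/400]
  75 → disc 4  [load 275/400]
  50 → disc 3  [load 400/400]
  50 → disc 4  [load 325/400]
4 discs opened.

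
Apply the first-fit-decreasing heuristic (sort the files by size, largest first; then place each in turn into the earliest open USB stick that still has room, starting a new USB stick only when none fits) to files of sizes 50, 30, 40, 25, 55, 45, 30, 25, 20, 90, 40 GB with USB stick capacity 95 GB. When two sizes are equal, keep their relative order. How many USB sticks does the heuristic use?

Sorted descending: 90, 55, 50, 45, 40, 40, 30, 30, 25, 25, 20.
  90 → USB stick 1 (new)  [load 90/95]
  55 → USB stick 2 (new)  [load 55/95]
  50 → USB stick 3 (new)  [load 50/95]
  45 → USB stick 3  [load 95/95]
  40 → USB stick 2  [load 95/95]
  40 → USB stick 4 (new)  [load 40/95]
  30 → USB stick 4  [load 70/95]
  30 → USB stick 5 (new)  [load 30/95]
  25 → USB stick 4  [load 95/95]
  25 → USB stick 5  [load 55/95]
  20 → USB stick 5  [load 75/95]
5 USB sticks opened.

5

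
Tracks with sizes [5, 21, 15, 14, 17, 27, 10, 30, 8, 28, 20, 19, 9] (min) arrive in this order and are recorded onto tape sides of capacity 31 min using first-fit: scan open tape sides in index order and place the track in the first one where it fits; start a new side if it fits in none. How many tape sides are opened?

8

  5 → side 1 (new)  [load 5/31]
  21 → side 1  [load 26/31]
  15 → side 2 (new)  [load 15/31]
  14 → side 2  [load 29/31]
  17 → side 3 (new)  [load 17/31]
  27 → side 4 (new)  [load 27/31]
  10 → side 3  [load 27/31]
  30 → side 5 (new)  [load 30/31]
  8 → side 6 (new)  [load 8/31]
  28 → side 7 (new)  [load 28/31]
  20 → side 6  [load 28/31]
  19 → side 8 (new)  [load 19/31]
  9 → side 8  [load 28/31]
8 tape sides opened.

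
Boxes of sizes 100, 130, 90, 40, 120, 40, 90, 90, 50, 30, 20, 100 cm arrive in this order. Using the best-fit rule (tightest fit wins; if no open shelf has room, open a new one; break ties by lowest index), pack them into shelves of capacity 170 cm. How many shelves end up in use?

7

  100 → shelf 1 (new)  [load 100/170]
  130 → shelf 2 (new)  [load 130/170]
  90 → shelf 3 (new)  [load 90/170]
  40 → shelf 2  [load 170/170]
  120 → shelf 4 (new)  [load 120/170]
  40 → shelf 4  [load 160/170]
  90 → shelf 5 (new)  [load 90/170]
  90 → shelf 6 (new)  [load 90/170]
  50 → shelf 1  [load 150/170]
  30 → shelf 3  [load 120/170]
  20 → shelf 1  [load 170/170]
  100 → shelf 7 (new)  [load 100/170]
7 shelves opened.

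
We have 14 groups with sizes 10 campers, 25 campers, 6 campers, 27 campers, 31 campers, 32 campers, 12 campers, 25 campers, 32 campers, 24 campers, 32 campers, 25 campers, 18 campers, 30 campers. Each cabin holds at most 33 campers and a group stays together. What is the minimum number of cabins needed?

12

Total = 32 + 32 + 32 + 31 + 30 + 27 + 25 + 25 + 25 + 24 + 18 + 12 + 10 + 6 = 329 campers.
Lower bound: ⌈329/33⌉ = 10 cabins.
Also, 11 groups each exceed 33/2 campers, and no two of those can share a cabin, so at least 11 cabins are needed.
A packing using 12 cabins:
  cabin 1: 32 = 32
  cabin 2: 32 = 32
  cabin 3: 32 = 32
  cabin 4: 31 = 31
  cabin 5: 30 = 30
  cabin 6: 27 + 6 = 33
  cabin 7: 25 = 25
  cabin 8: 25 = 25
  cabin 9: 25 = 25
  cabin 10: 24 = 24
  cabin 11: 18 + 12 = 30
  cabin 12: 10 = 10
No arrangement into 11 cabins stays within capacity, so 12 is optimal.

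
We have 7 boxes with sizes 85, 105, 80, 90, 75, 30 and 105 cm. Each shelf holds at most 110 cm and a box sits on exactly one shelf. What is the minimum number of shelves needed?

Total = 105 + 105 + 90 + 85 + 80 + 75 + 30 = 570 cm.
Lower bound: ⌈570/110⌉ = 6 shelves.
A packing using 6 shelves:
  shelf 1: 105 = 105
  shelf 2: 105 = 105
  shelf 3: 90 = 90
  shelf 4: 85 = 85
  shelf 5: 80 + 30 = 110
  shelf 6: 75 = 75
This matches the lower bound, so 6 is optimal.

6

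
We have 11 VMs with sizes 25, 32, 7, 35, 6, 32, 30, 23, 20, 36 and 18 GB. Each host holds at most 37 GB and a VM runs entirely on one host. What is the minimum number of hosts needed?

Total = 36 + 35 + 32 + 32 + 30 + 25 + 23 + 20 + 18 + 7 + 6 = 264 GB.
Lower bound: ⌈264/37⌉ = 8 hosts.
A packing using 9 hosts:
  host 1: 36 = 36
  host 2: 35 = 35
  host 3: 32 = 32
  host 4: 32 = 32
  host 5: 30 + 7 = 37
  host 6: 25 + 6 = 31
  host 7: 23 = 23
  host 8: 20 = 20
  host 9: 18 = 18
No arrangement into 8 hosts stays within capacity, so 9 is optimal.

9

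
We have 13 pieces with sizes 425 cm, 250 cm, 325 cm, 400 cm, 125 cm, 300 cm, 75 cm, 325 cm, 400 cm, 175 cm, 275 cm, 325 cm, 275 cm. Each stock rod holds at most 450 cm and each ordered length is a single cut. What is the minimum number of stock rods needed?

10

Total = 425 + 400 + 400 + 325 + 325 + 325 + 300 + 275 + 275 + 250 + 175 + 125 + 75 = 3675 cm.
Lower bound: ⌈3675/450⌉ = 9 stock rods.
Also, 10 pieces each exceed 225 cm, and no two of those can share a stock rod, so at least 10 stock rods are needed.
A packing using 10 stock rods:
  stock rod 1: 425 = 425
  stock rod 2: 400 = 400
  stock rod 3: 400 = 400
  stock rod 4: 325 + 125 = 450
  stock rod 5: 325 + 75 = 400
  stock rod 6: 325 = 325
  stock rod 7: 300 = 300
  stock rod 8: 275 + 175 = 450
  stock rod 9: 275 = 275
  stock rod 10: 250 = 250
This matches the lower bound, so 10 is optimal.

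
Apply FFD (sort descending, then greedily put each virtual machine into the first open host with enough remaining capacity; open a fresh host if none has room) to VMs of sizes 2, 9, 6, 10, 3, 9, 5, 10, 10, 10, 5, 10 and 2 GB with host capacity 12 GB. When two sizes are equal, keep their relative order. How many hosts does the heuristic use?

9

Sorted descending: 10, 10, 10, 10, 10, 9, 9, 6, 5, 5, 3, 2, 2.
  10 → host 1 (new)  [load 10/12]
  10 → host 2 (new)  [load 10/12]
  10 → host 3 (new)  [load 10/12]
  10 → host 4 (new)  [load 10/12]
  10 → host 5 (new)  [load 10/12]
  9 → host 6 (new)  [load 9/12]
  9 → host 7 (new)  [load 9/12]
  6 → host 8 (new)  [load 6/12]
  5 → host 8  [load 11/12]
  5 → host 9 (new)  [load 5/12]
  3 → host 6  [load 12/12]
  2 → host 1  [load 12/12]
  2 → host 2  [load 12/12]
9 hosts opened.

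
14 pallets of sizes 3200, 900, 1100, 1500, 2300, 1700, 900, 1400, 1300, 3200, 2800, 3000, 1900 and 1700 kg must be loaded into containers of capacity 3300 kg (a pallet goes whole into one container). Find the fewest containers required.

Total = 3200 + 3200 + 3000 + 2800 + 2300 + 1900 + 1700 + 1700 + 1500 + 1400 + 1300 + 1100 + 900 + 900 = 26900 kg.
Lower bound: ⌈26900/3300⌉ = 9 containers.
A packing using 9 containers:
  container 1: 3200 = 3200
  container 2: 3200 = 3200
  container 3: 3000 = 3000
  container 4: 2800 = 2800
  container 5: 2300 + 900 = 3200
  container 6: 1900 + 1400 = 3300
  container 7: 1700 + 1500 = 3200
  container 8: 1700 + 1300 = 3000
  container 9: 1100 + 900 = 2000
This matches the lower bound, so 9 is optimal.

9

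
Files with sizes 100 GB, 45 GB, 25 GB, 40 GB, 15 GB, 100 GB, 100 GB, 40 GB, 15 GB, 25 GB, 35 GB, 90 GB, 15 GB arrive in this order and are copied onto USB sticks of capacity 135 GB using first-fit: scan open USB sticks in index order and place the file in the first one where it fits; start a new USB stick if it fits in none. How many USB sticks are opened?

5

  100 → USB stick 1 (new)  [load 100/135]
  45 → USB stick 2 (new)  [load 45/135]
  25 → USB stick 1  [load 125/135]
  40 → USB stick 2  [load 85/135]
  15 → USB stick 2  [load 100/135]
  100 → USB stick 3 (new)  [load 100/135]
  100 → USB stick 4 (new)  [load 100/135]
  40 → USB stick 5 (new)  [load 40/135]
  15 → USB stick 2  [load 115/135]
  25 → USB stick 3  [load 125/135]
  35 → USB stick 4  [load 135/135]
  90 → USB stick 5  [load 130/135]
  15 → USB stick 2  [load 130/135]
5 USB sticks opened.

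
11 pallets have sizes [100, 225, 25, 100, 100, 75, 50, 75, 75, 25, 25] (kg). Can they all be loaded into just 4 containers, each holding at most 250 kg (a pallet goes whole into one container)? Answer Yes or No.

A valid assignment using 4 containers:
  container 1: 225 + 25 = 250
  container 2: 100 + 100 + 50 = 250
  container 3: 100 + 75 + 75 = 250
  container 4: 75 + 25 + 25 = 125
Every load is within 250 kg, so 4 containers suffice.

Yes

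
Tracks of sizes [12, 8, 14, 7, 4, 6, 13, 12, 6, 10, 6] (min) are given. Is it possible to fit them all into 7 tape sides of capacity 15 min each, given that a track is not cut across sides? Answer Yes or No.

Total = 98 min; ⌈98/15⌉ = 7.
The bound of 7 does not rule out 7, but exhaustive search shows no assignment into 7 tape sides of capacity 15 min exists — the minimum is 8.

No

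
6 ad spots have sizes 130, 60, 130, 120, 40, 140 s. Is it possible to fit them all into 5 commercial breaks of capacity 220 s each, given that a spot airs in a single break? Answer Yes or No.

A valid assignment using 4 commercial breaks:
  break 1: 140 + 60 = 200
  break 2: 130 + 40 = 170
  break 3: 130 = 130
  break 4: 120 = 120
That uses only 4 ≤ 5, so 5 commercial breaks are enough.

Yes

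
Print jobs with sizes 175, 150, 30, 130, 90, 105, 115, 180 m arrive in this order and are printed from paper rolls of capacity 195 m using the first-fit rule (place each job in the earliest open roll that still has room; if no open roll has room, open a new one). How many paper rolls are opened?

  175 → roll 1 (new)  [load 175/195]
  150 → roll 2 (new)  [load 150/195]
  30 → roll 2  [load 180/195]
  130 → roll 3 (new)  [load 130/195]
  90 → roll 4 (new)  [load 90/195]
  105 → roll 4  [load 195/195]
  115 → roll 5 (new)  [load 115/195]
  180 → roll 6 (new)  [load 180/195]
6 paper rolls opened.

6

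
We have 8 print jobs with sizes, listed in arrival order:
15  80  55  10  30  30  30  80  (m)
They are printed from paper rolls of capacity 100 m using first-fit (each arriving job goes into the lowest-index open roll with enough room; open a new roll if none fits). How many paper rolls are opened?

4

  15 → roll 1 (new)  [load 15/100]
  80 → roll 1  [load 95/100]
  55 → roll 2 (new)  [load 55/100]
  10 → roll 2  [load 65/100]
  30 → roll 2  [load 95/100]
  30 → roll 3 (new)  [load 30/100]
  30 → roll 3  [load 60/100]
  80 → roll 4 (new)  [load 80/100]
4 paper rolls opened.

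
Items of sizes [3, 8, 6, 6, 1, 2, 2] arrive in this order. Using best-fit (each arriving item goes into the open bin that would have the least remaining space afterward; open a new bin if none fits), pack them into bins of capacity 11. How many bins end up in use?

3

  3 → bin 1 (new)  [load 3/11]
  8 → bin 1  [load 11/11]
  6 → bin 2 (new)  [load 6/11]
  6 → bin 3 (new)  [load 6/11]
  1 → bin 2  [load 7/11]
  2 → bin 2  [load 9/11]
  2 → bin 2  [load 11/11]
3 bins opened.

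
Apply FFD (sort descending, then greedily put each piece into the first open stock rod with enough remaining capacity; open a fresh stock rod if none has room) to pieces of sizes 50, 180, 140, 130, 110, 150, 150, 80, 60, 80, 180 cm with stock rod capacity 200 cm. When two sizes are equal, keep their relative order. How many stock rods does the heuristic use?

8

Sorted descending: 180, 180, 150, 150, 140, 130, 110, 80, 80, 60, 50.
  180 → stock rod 1 (new)  [load 180/200]
  180 → stock rod 2 (new)  [load 180/200]
  150 → stock rod 3 (new)  [load 150/200]
  150 → stock rod 4 (new)  [load 150/200]
  140 → stock rod 5 (new)  [load 140/200]
  130 → stock rod 6 (new)  [load 130/200]
  110 → stock rod 7 (new)  [load 110/200]
  80 → stock rod 7  [load 190/200]
  80 → stock rod 8 (new)  [load 80/200]
  60 → stock rod 5  [load 200/200]
  50 → stock rod 3  [load 200/200]
8 stock rods opened.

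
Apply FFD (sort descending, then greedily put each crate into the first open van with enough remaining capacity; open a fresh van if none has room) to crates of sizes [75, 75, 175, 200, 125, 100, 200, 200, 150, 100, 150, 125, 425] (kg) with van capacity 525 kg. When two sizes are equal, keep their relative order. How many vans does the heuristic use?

4

Sorted descending: 425, 200, 200, 200, 175, 150, 150, 125, 125, 100, 100, 75, 75.
  425 → van 1 (new)  [load 425/525]
  200 → van 2 (new)  [load 200/525]
  200 → van 2  [load 400/525]
  200 → van 3 (new)  [load 200/525]
  175 → van 3  [load 375/525]
  150 → van 3  [load 525/525]
  150 → van 4 (new)  [load 150/525]
  125 → van 2  [load 525/525]
  125 → van 4  [load 275/525]
  100 → van 1  [load 525/525]
  100 → van 4  [load 375/525]
  75 → van 4  [load 450/525]
  75 → van 4  [load 525/525]
4 vans opened.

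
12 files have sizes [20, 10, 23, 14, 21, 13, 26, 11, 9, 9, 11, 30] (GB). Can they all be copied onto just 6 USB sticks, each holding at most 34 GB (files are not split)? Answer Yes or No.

No

Total = 197 GB; ⌈197/34⌉ = 6.
The bound of 6 does not rule out 6, but exhaustive search shows no assignment into 6 USB sticks of capacity 34 GB exists — the minimum is 7.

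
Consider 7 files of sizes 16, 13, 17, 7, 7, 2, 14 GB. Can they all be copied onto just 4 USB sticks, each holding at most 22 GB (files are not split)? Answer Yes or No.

Yes

A valid assignment using 4 USB sticks:
  USB stick 1: 17 + 2 = 19
  USB stick 2: 16 = 16
  USB stick 3: 14 + 7 = 21
  USB stick 4: 13 + 7 = 20
Every load is within 22 GB, so 4 USB sticks suffice.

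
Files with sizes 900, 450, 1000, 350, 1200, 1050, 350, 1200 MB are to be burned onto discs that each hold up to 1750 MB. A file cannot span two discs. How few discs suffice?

5

Total = 1200 + 1200 + 1050 + 1000 + 900 + 450 + 350 + 350 = 6500 MB.
Lower bound: ⌈6500/1750⌉ = 4 discs.
Also, 5 files each exceed 875 MB, and no two of those can share a disc, so at least 5 discs are needed.
A packing using 5 discs:
  disc 1: 1200 + 450 = 1650
  disc 2: 1200 + 350 = 1550
  disc 3: 1050 + 350 = 1400
  disc 4: 1000 = 1000
  disc 5: 900 = 900
This matches the lower bound, so 5 is optimal.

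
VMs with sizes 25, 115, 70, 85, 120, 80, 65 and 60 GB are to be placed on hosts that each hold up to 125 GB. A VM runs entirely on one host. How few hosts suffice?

6

Total = 120 + 115 + 85 + 80 + 70 + 65 + 60 + 25 = 620 GB.
Lower bound: ⌈620/125⌉ = 5 hosts.
Also, 6 VMs each exceed 125/2 GB, and no two of those can share a host, so at least 6 hosts are needed.
A packing using 6 hosts:
  host 1: 120 = 120
  host 2: 115 = 115
  host 3: 85 + 25 = 110
  host 4: 80 = 80
  host 5: 70 = 70
  host 6: 65 + 60 = 125
This matches the lower bound, so 6 is optimal.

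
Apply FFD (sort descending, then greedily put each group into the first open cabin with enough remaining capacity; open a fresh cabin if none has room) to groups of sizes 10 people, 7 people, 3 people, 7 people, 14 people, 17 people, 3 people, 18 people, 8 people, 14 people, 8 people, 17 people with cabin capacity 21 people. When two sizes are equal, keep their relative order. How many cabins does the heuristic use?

7

Sorted descending: 18, 17, 17, 14, 14, 10, 8, 8, 7, 7, 3, 3.
  18 → cabin 1 (new)  [load 18/21]
  17 → cabin 2 (new)  [load 17/21]
  17 → cabin 3 (new)  [load 17/21]
  14 → cabin 4 (new)  [load 14/21]
  14 → cabin 5 (new)  [load 14/21]
  10 → cabin 6 (new)  [load 10/21]
  8 → cabin 6  [load 18/21]
  8 → cabin 7 (new)  [load 8/21]
  7 → cabin 4  [load 21/21]
  7 → cabin 5  [load 21/21]
  3 → cabin 1  [load 21/21]
  3 → cabin 2  [load 20/21]
7 cabins opened.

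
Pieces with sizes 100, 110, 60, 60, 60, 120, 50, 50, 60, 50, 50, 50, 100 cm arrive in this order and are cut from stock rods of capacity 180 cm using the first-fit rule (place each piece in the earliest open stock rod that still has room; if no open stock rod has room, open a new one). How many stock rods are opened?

6

  100 → stock rod 1 (new)  [load 100/180]
  110 → stock rod 2 (new)  [load 110/180]
  60 → stock rod 1  [load 160/180]
  60 → stock rod 2  [load 170/180]
  60 → stock rod 3 (new)  [load 60/180]
  120 → stock rod 3  [load 180/180]
  50 → stock rod 4 (new)  [load 50/180]
  50 → stock rod 4  [load 100/180]
  60 → stock rod 4  [load 160/180]
  50 → stock rod 5 (new)  [load 50/180]
  50 → stock rod 5  [load 100/180]
  50 → stock rod 5  [load 150/180]
  100 → stock rod 6 (new)  [load 100/180]
6 stock rods opened.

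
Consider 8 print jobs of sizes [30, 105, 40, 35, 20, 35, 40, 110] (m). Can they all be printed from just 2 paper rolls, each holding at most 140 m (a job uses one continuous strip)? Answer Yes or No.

Total = 415 m; ⌈415/140⌉ = 3.
At least 3 paper rolls are required, but only 2 are allowed.

No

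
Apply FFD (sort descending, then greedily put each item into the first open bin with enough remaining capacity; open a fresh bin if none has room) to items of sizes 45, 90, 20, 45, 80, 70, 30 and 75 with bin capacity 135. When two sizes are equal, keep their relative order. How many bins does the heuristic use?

4

Sorted descending: 90, 80, 75, 70, 45, 45, 30, 20.
  90 → bin 1 (new)  [load 90/135]
  80 → bin 2 (new)  [load 80/135]
  75 → bin 3 (new)  [load 75/135]
  70 → bin 4 (new)  [load 70/135]
  45 → bin 1  [load 135/135]
  45 → bin 2  [load 125/135]
  30 → bin 3  [load 105/135]
  20 → bin 3  [load 125/135]
4 bins opened.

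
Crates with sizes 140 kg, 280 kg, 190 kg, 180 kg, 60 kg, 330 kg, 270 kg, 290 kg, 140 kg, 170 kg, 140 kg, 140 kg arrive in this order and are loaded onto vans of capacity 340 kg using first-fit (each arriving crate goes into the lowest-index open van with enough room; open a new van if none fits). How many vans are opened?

8

  140 → van 1 (new)  [load 140/340]
  280 → van 2 (new)  [load 280/340]
  190 → van 1  [load 330/340]
  180 → van 3 (new)  [load 180/340]
  60 → van 2  [load 340/340]
  330 → van 4 (new)  [load 330/340]
  270 → van 5 (new)  [load 270/340]
  290 → van 6 (new)  [load 290/340]
  140 → van 3  [load 320/340]
  170 → van 7 (new)  [load 170/340]
  140 → van 7  [load 310/340]
  140 → van 8 (new)  [load 140/340]
8 vans opened.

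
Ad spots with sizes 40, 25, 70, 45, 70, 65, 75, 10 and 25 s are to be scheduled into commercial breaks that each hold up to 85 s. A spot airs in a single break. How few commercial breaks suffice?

Total = 75 + 70 + 70 + 65 + 45 + 40 + 25 + 25 + 10 = 425 s.
Lower bound: ⌈425/85⌉ = 5 commercial breaks.
A packing using 6 commercial breaks:
  break 1: 75 + 10 = 85
  break 2: 70 = 70
  break 3: 70 = 70
  break 4: 65 = 65
  break 5: 45 + 40 = 85
  break 6: 25 + 25 = 50
No arrangement into 5 commercial breaks stays within capacity, so 6 is optimal.

6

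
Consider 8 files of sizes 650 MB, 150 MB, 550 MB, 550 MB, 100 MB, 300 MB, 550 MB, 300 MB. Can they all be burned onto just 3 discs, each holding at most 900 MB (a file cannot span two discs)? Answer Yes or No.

No

Total = 3150 MB; ⌈3150/900⌉ = 4.
At least 4 discs are required, but only 3 are allowed.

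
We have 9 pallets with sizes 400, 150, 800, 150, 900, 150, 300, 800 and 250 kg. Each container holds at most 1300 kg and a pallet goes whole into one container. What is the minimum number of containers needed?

4

Total = 900 + 800 + 800 + 400 + 300 + 250 + 150 + 150 + 150 = 3900 kg.
Lower bound: ⌈3900/1300⌉ = 3 containers.
A packing using 4 containers:
  container 1: 900 + 400 = 1300
  container 2: 800 + 300 + 150 = 1250
  container 3: 800 + 250 + 150 = 1200
  container 4: 150 = 150
No arrangement into 3 containers stays within capacity, so 4 is optimal.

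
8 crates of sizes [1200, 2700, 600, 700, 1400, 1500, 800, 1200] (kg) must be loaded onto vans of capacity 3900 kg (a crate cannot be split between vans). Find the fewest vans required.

3

Total = 2700 + 1500 + 1400 + 1200 + 1200 + 800 + 700 + 600 = 10100 kg.
Lower bound: ⌈10100/3900⌉ = 3 vans.
A packing using 3 vans:
  van 1: 2700 + 1200 = 3900
  van 2: 1500 + 1400 + 800 = 3700
  van 3: 1200 + 700 + 600 = 2500
This matches the lower bound, so 3 is optimal.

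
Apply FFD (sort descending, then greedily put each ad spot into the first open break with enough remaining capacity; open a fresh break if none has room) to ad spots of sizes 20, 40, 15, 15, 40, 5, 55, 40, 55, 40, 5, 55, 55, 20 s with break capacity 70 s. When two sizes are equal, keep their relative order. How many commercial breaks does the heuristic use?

Sorted descending: 55, 55, 55, 55, 40, 40, 40, 40, 20, 20, 15, 15, 5, 5.
  55 → break 1 (new)  [load 55/70]
  55 → break 2 (new)  [load 55/70]
  55 → break 3 (new)  [load 55/70]
  55 → break 4 (new)  [load 55/70]
  40 → break 5 (new)  [load 40/70]
  40 → break 6 (new)  [load 40/70]
  40 → break 7 (new)  [load 40/70]
  40 → break 8 (new)  [load 40/70]
  20 → break 5  [load 60/70]
  20 → break 6  [load 60/70]
  15 → break 1  [load 70/70]
  15 → break 2  [load 70/70]
  5 → break 3  [load 60/70]
  5 → break 3  [load 65/70]
8 commercial breaks opened.

8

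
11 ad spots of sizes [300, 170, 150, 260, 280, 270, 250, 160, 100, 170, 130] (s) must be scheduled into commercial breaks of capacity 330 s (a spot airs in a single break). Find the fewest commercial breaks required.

8

Total = 300 + 280 + 270 + 260 + 250 + 170 + 170 + 160 + 150 + 130 + 100 = 2240 s.
Lower bound: ⌈2240/330⌉ = 7 commercial breaks.
A packing using 8 commercial breaks:
  break 1: 300 = 300
  break 2: 280 = 280
  break 3: 270 = 270
  break 4: 260 = 260
  break 5: 250 = 250
  break 6: 170 + 160 = 330
  break 7: 170 + 150 = 320
  break 8: 130 + 100 = 230
No arrangement into 7 commercial breaks stays within capacity, so 8 is optimal.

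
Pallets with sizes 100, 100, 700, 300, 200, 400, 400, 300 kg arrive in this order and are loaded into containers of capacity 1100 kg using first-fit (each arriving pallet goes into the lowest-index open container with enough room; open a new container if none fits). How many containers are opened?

3

  100 → container 1 (new)  [load 100/1100]
  100 → container 1  [load 200/1100]
  700 → container 1  [load 900/1100]
  300 → container 2 (new)  [load 300/1100]
  200 → container 1  [load 1100/1100]
  400 → container 2  [load 700/1100]
  400 → container 2  [load 1100/1100]
  300 → container 3 (new)  [load 300/1100]
3 containers opened.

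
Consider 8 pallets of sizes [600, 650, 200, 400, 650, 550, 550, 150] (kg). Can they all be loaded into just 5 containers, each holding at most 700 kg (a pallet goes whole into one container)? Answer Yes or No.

No

Total = 3750 kg; ⌈3750/700⌉ = 6.
At least 6 containers are required, but only 5 are allowed.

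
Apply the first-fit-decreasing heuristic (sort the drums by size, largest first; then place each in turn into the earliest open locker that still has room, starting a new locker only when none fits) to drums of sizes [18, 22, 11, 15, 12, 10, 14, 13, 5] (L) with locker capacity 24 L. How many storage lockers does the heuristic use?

6

Sorted descending: 22, 18, 15, 14, 13, 12, 11, 10, 5.
  22 → locker 1 (new)  [load 22/24]
  18 → locker 2 (new)  [load 18/24]
  15 → locker 3 (new)  [load 15/24]
  14 → locker 4 (new)  [load 14/24]
  13 → locker 5 (new)  [load 13/24]
  12 → locker 6 (new)  [load 12/24]
  11 → locker 5  [load 24/24]
  10 → locker 4  [load 24/24]
  5 → locker 2  [load 23/24]
6 storage lockers opened.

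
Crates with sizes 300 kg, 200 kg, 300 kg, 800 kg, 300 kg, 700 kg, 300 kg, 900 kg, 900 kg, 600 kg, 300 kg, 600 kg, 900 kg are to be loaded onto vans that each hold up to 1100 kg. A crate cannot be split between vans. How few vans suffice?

8

Total = 900 + 900 + 900 + 800 + 700 + 600 + 600 + 300 + 300 + 300 + 300 + 300 + 200 = 7100 kg.
Lower bound: ⌈7100/1100⌉ = 7 vans.
A packing using 8 vans:
  van 1: 900 + 200 = 1100
  van 2: 900 = 900
  van 3: 900 = 900
  van 4: 800 + 300 = 1100
  van 5: 700 + 300 = 1000
  van 6: 600 + 300 = 900
  van 7: 600 + 300 = 900
  van 8: 300 = 300
No arrangement into 7 vans stays within capacity, so 8 is optimal.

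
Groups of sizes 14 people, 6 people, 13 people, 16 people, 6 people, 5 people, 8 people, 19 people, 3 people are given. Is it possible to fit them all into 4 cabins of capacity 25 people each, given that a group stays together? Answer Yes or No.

Yes

A valid assignment using 4 cabins:
  cabin 1: 19 + 6 = 25
  cabin 2: 16 + 8 = 24
  cabin 3: 14 + 6 + 5 = 25
  cabin 4: 13 + 3 = 16
Every load is within 25 people, so 4 cabins suffice.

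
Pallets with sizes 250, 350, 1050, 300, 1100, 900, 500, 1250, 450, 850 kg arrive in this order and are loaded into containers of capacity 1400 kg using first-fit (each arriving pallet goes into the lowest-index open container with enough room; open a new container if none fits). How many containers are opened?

  250 → container 1 (new)  [load 250/1400]
  350 → container 1  [load 600/1400]
  1050 → container 2 (new)  [load 1050/1400]
  300 → container 1  [load 900/1400]
  1100 → container 3 (new)  [load 1100/1400]
  900 → container 4 (new)  [load 900/1400]
  500 → container 1  [load 1400/1400]
  1250 → container 5 (new)  [load 1250/1400]
  450 → container 4  [load 1350/1400]
  850 → container 6 (new)  [load 850/1400]
6 containers opened.

6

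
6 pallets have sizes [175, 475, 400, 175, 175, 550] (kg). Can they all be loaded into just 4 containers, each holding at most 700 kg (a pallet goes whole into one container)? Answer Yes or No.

A valid assignment using 4 containers:
  container 1: 550 = 550
  container 2: 475 + 175 = 650
  container 3: 400 + 175 = 575
  container 4: 175 = 175
Every load is within 700 kg, so 4 containers suffice.

Yes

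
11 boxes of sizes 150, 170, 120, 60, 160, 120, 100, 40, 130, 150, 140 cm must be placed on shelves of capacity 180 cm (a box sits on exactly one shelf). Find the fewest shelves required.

9

Total = 170 + 160 + 150 + 150 + 140 + 130 + 120 + 120 + 100 + 60 + 40 = 1340 cm.
Lower bound: ⌈1340/180⌉ = 8 shelves.
Also, 9 boxes each exceed 90 cm, and no two of those can share a shelf, so at least 9 shelves are needed.
A packing using 9 shelves:
  shelf 1: 170 = 170
  shelf 2: 160 = 160
  shelf 3: 150 = 150
  shelf 4: 150 = 150
  shelf 5: 140 + 40 = 180
  shelf 6: 130 = 130
  shelf 7: 120 + 60 = 180
  shelf 8: 120 = 120
  shelf 9: 100 = 100
This matches the lower bound, so 9 is optimal.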